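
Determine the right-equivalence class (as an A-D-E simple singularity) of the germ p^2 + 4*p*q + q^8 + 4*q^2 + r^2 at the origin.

A_{7}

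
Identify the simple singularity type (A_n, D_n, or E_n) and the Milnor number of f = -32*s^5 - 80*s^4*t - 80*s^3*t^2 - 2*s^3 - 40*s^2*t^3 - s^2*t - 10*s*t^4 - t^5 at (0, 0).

The Hessian of f at 0 has rank 0. Corank 2; j^3 = -s^2*(2*s + t) has shape L^2 M (L != M), so D-series; mu = 6 gives D_6.

Type D6, Milnor number mu = 6.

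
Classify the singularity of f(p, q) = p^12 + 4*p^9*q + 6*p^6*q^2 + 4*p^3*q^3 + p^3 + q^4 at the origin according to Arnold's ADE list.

E_{6}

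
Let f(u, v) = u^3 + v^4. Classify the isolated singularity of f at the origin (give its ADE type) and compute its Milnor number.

The Hessian of f at 0 is [[0, 0], [0, 0]] with rank 0, so corank 2. A Groebner basis of the Jacobian ideal J(f) in C{u,v} is {v^3, u^2}; counting standard monomials gives mu = 6. Corank 2; j^3 = u^3 is a perfect cube, so E-series; the 4-jet and mu = 6 give E_6.

Type E_{6}, Milnor number mu = 6.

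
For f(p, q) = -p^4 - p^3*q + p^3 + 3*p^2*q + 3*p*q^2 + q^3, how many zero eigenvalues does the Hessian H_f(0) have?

2

The Hessian at 0 is [[0, 0], [0, 0]] of rank 0; hence corank 2.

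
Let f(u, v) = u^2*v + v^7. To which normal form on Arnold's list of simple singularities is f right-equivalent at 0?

The Hessian of f at 0 has rank 0. Corank 2; j^3 = u^2*v has shape L^2 M (L != M), so D-series; mu = 8 gives D_8.

D_8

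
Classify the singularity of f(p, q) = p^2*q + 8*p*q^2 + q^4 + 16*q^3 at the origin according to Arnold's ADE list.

The Hessian of f at 0 is [[0, 0], [0, 0]] with rank 0, so corank 2. A Groebner basis of the Jacobian ideal J(f) in C{p,q} is {p^3 - 16*p^2 + 256*q^2, p^2/4 + q^3 - 4*q^2, p*q + 4*q^2}; counting standard monomials gives mu = 5. Corank 2; j^3 = q*(p + 4*q)^2 has shape L^2 M (L != M), so D-series; mu = 5 gives D_5.

D_5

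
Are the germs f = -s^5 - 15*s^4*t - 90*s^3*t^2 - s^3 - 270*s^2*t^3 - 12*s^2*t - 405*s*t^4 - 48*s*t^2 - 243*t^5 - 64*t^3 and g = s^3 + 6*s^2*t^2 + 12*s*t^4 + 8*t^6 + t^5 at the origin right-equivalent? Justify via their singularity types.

Yes.

The Hessian of f at 0 has rank 0. Corank 2; j^3 = -(s + 4*t)^3 is a perfect cube, so E-series; the 5-jet and mu = 8 give E_8. The Hessian of g at 0 has rank 0. Corank 2; j^3 = s^3 is a perfect cube, so E-series; the 5-jet and mu = 8 give E_8. Both have type E_8, hence right-equivalent.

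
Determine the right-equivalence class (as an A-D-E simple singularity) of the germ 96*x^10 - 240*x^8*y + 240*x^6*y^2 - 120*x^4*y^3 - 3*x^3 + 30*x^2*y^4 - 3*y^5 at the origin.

E_{8}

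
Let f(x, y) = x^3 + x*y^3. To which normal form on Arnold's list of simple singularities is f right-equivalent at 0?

The Hessian of f at 0 is [[0, 0], [0, 0]] with rank 0, so corank 2. A Groebner basis of the Jacobian ideal J(f) in C{x,y} is {x^3, x*y^2, 3*x^2 + y^3}; counting standard monomials gives mu = 7. Corank 2; j^3 = x^3 is a perfect cube, so E-series; the 4-jet and mu = 7 give E_7.

E_{7}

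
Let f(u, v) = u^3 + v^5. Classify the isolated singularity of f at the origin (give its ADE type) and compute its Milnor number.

Type E_8, Milnor number mu = 8.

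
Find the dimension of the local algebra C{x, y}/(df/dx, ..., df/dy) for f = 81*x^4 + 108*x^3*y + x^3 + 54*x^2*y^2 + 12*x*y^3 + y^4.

6

The Hessian of f at 0 has rank 0. Corank 2; j^3 = x^3 is a perfect cube, so E-series; the 4-jet and mu = 6 give E_6.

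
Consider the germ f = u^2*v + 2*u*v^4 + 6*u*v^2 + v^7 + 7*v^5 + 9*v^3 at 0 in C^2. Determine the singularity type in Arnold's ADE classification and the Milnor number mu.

Type D_{6}, Milnor number mu = 6.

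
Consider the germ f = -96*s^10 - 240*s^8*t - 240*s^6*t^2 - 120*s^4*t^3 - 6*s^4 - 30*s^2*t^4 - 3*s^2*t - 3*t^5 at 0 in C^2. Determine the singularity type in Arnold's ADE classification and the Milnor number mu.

The Hessian of f at 0 is [[0, 0], [0, 0]] with rank 0, so corank 2. A Groebner basis of the Jacobian ideal J(f) in C{s,t} is {s^2/5 + t^4, s^3, s*t}; counting standard monomials gives mu = 6. Corank 2; j^3 = -3*s^2*t has shape L^2 M (L != M), so D-series; mu = 6 gives D_6.

Type D_6, Milnor number mu = 6.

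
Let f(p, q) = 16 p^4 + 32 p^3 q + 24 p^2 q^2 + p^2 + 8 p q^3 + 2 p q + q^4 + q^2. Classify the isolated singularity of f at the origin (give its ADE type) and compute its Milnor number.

Type A3, Milnor number mu = 3.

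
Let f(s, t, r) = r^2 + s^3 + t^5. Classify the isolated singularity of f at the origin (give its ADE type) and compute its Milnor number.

The Hessian of f at 0 has rank 1. Corank 2; j^3 = s^3 is a perfect cube, so E-series; the 5-jet and mu = 8 give E_8.

Type E8, Milnor number mu = 8.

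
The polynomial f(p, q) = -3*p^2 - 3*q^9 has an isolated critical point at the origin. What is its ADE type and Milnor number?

Type A8, Milnor number mu = 8.

The Hessian of f at 0 has rank 1. Corank 1: A-series; mu = 8 gives A_8.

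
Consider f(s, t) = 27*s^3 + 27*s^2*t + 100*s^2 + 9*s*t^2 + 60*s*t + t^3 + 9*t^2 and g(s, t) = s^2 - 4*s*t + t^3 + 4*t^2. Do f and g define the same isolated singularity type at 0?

Yes.

The Hessian of f at 0 has rank 1. Corank 1: A-series; mu = 2 gives A_2. The Hessian of g at 0 has rank 1. Corank 1: A-series; mu = 2 gives A_2. Both have type A_2, hence right-equivalent.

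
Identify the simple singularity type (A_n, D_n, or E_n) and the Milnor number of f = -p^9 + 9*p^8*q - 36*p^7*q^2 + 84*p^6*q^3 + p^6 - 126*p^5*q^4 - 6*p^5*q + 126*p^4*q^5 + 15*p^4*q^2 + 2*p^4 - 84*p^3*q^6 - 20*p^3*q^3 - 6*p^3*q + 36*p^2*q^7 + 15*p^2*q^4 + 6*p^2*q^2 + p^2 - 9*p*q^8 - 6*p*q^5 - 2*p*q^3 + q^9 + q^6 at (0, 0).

The Hessian of f at 0 has rank 1. Corank 1: A-series; mu = 8 gives A_8.

Type A8, Milnor number mu = 8.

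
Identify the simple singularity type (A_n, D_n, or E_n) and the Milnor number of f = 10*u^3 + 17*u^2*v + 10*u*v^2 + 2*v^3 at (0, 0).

The Hessian of f at 0 is [[0, 0], [0, 0]] with rank 0, so corank 2. A Groebner basis of the Jacobian ideal J(f) in C{u,v} is {v^3, u^2 - 2*v^2/11, u*v + 5*v^2/11}; counting standard monomials gives mu = 4. Corank 2; j^3 = (2*u + v)*(5*u^2 + 6*u*v + 2*v^2) splits into three distinct lines over C (the quadratic factor has nonzero discriminant), so D_4.

Type D_{4}, Milnor number mu = 4.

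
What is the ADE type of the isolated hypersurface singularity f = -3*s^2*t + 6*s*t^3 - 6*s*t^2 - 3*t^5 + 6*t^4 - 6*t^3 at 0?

The Hessian of f at 0 has rank 0. Corank 2; j^3 = -3*t*(s^2 + 2*s*t + 2*t^2) splits into three distinct lines over C (the quadratic factor has nonzero discriminant), so D_4.

D_{4}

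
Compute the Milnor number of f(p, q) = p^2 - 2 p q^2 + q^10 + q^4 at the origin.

9

The Hessian of f at 0 has rank 1. Corank 1: A-series; mu = 9 gives A_9.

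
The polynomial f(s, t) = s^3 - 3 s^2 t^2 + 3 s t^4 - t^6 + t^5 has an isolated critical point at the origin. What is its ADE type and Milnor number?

Type E_8, Milnor number mu = 8.

The Hessian of f at 0 is [[0, 0], [0, 0]] with rank 0, so corank 2. A Groebner basis of the Jacobian ideal J(f) in C{s,t} is {t^4, s^3, -s^2/2 + s*t^2}; counting standard monomials gives mu = 8. Corank 2; j^3 = s^3 is a perfect cube, so E-series; the 5-jet and mu = 8 give E_8.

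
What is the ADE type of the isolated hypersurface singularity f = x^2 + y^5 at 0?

The Hessian of f at 0 has rank 1. Corank 1: A-series; mu = 4 gives A_4.

A_{4}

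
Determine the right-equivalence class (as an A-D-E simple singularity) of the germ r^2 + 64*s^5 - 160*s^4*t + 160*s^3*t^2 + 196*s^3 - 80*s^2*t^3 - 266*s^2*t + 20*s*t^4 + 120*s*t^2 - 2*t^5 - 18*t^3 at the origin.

D_{6}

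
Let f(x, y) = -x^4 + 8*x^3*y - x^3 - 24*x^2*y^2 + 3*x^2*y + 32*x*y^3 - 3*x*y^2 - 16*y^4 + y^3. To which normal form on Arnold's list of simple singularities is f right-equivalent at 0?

E_6

The Hessian of f at 0 has rank 0. Corank 2; j^3 = -(x - y)^3 is a perfect cube, so E-series; the 4-jet and mu = 6 give E_6.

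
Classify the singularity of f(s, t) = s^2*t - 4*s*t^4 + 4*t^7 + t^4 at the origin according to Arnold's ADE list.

D5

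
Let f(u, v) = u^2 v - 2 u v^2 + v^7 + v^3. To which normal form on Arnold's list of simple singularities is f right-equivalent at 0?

The Hessian of f at 0 is [[0, 0], [0, 0]] with rank 0, so corank 2. A Groebner basis of the Jacobian ideal J(f) in C{u,v} is {u^2/7 + v^6 - v^2/7, u^3 - v^3, u*v - v^2}; counting standard monomials gives mu = 8. Corank 2; j^3 = v*(u - v)^2 has shape L^2 M (L != M), so D-series; mu = 8 gives D_8.

D_8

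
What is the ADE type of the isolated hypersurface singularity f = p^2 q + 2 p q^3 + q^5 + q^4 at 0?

D5

The Hessian of f at 0 is [[0, 0], [0, 0]] with rank 0, so corank 2. A Groebner basis of the Jacobian ideal J(f) in C{p,q} is {p*q^2, p*q + q^3, p^2 - 4*p*q}; counting standard monomials gives mu = 5. Corank 2; j^3 = p^2*q has shape L^2 M (L != M), so D-series; mu = 5 gives D_5.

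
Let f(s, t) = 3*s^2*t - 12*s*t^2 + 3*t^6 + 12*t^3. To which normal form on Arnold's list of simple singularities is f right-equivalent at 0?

D_7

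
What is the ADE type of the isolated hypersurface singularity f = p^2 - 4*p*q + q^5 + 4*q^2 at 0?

The Hessian of f at 0 has rank 1. Corank 1: A-series; mu = 4 gives A_4.

A_{4}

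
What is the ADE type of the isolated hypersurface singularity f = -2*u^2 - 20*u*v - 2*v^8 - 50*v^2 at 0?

The Hessian of f at 0 has rank 1. Corank 1: A-series; mu = 7 gives A_7.

A_7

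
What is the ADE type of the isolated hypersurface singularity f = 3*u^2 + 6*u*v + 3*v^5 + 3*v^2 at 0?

A_{4}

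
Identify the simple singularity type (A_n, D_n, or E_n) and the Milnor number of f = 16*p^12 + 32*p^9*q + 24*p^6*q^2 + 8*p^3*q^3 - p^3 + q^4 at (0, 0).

The Hessian of f at 0 has rank 0. Corank 2; j^3 = -p^3 is a perfect cube, so E-series; the 4-jet and mu = 6 give E_6.

Type E_{6}, Milnor number mu = 6.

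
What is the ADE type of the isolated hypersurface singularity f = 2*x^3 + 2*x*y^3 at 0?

E_7

The Hessian of f at 0 has rank 0. Corank 2; j^3 = 2*x^3 is a perfect cube, so E-series; the 4-jet and mu = 7 give E_7.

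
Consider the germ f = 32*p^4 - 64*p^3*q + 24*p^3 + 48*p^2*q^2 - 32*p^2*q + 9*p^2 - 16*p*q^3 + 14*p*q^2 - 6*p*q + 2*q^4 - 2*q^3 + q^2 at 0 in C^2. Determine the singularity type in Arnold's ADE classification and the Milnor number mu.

The Hessian of f at 0 is [[18, -6], [-6, 2]] with rank 1, so corank 1. A Groebner basis of the Jacobian ideal J(f) in C{p,q} is {p^2 + 3*p - q, p*q + 9*p - 3*q, 27*p + q^2 - 9*q}; counting standard monomials gives mu = 3. Corank 1: A-series; mu = 3 gives A_3.

Type A3, Milnor number mu = 3.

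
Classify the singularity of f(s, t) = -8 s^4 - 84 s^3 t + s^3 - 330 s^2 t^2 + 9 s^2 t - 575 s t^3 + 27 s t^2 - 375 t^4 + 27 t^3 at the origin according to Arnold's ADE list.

E_7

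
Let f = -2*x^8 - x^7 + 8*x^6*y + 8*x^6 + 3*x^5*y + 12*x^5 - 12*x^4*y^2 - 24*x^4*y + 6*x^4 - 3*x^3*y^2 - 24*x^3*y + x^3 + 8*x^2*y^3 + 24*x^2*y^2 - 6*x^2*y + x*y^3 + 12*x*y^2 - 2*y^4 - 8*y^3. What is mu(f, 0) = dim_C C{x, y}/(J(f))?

The Hessian of f at 0 has rank 0. Corank 2; j^3 = (x - 2*y)^3 is a perfect cube, so E-series; the 4-jet and mu = 7 give E_7.

7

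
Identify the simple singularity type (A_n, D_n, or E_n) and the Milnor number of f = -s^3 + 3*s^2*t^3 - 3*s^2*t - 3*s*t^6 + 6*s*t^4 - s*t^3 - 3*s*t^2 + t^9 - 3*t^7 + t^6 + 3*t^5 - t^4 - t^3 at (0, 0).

Type E7, Milnor number mu = 7.

The Hessian of f at 0 has rank 0. Corank 2; j^3 = -(s + t)^3 is a perfect cube, so E-series; the 4-jet and mu = 7 give E_7.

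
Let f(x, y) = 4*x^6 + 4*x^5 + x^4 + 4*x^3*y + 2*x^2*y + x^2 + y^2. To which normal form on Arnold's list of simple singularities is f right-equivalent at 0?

The Hessian of f at 0 has rank 2. Corank 0: nondegenerate Morse point, so A_1.

A_1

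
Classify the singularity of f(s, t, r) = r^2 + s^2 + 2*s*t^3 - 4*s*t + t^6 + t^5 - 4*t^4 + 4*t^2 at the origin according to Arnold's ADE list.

A4

The Hessian of f at 0 has rank 2. Corank 1: A-series; mu = 4 gives A_4.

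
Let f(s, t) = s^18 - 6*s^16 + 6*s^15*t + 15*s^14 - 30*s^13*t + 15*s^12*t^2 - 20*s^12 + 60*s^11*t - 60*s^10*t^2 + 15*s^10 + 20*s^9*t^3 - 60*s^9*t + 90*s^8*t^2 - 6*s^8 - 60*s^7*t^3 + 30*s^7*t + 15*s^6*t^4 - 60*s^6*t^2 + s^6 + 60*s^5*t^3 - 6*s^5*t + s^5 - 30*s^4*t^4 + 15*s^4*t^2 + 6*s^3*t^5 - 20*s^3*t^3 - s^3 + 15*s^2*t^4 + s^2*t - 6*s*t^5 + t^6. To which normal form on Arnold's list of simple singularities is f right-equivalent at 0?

The Hessian of f at 0 is [[0, 0], [0, 0]] with rank 0, so corank 2. A Groebner basis of the Jacobian ideal J(f) in C{s,t} is {s*t/6 + t^5, s*t^2, s^2 - s*t}; counting standard monomials gives mu = 7. Corank 2; j^3 = -s^2*(s - t) has shape L^2 M (L != M), so D-series; mu = 7 gives D_7.

D7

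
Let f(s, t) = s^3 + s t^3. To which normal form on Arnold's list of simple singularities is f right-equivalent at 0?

E_{7}

The Hessian of f at 0 is [[0, 0], [0, 0]] with rank 0, so corank 2. A Groebner basis of the Jacobian ideal J(f) in C{s,t} is {s^3, s*t^2, 3*s^2 + t^3}; counting standard monomials gives mu = 7. Corank 2; j^3 = s^3 is a perfect cube, so E-series; the 4-jet and mu = 7 give E_7.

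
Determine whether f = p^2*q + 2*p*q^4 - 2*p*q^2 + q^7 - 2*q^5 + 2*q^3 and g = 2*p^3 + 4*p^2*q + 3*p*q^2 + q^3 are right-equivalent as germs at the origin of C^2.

Yes.

The Hessian of f at 0 is [[0, 0], [0, 0]] with rank 0, so corank 2. A Groebner basis of the Jacobian ideal J(f) in C{p,q} is {q^3, p^2 + 2*q^2, p*q - q^2}; counting standard monomials gives mu = 4. Corank 2; j^3 = q*(p^2 - 2*p*q + 2*q^2) splits into three distinct lines over C (the quadratic factor has nonzero discriminant), so D_4. The Hessian of g at 0 is [[0, 0], [0, 0]] with rank 0, so corank 2. A Groebner basis of the Jacobian ideal J(g) in C{p,q} is {q^3, p^2 - 3*q^2/2, p*q + 3*q^2/2}; counting standard monomials gives mu = 4. Corank 2; j^3 = (p + q)*(2*p^2 + 2*p*q + q^2) splits into three distinct lines over C (the quadratic factor has nonzero discriminant), so D_4. Both have type D_4, hence right-equivalent.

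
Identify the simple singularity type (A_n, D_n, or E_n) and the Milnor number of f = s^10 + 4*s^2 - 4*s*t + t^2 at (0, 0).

Type A_{9}, Milnor number mu = 9.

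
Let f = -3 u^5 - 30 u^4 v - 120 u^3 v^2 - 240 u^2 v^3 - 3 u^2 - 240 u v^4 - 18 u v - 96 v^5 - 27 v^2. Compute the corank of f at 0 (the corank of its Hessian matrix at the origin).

1

Hessian at 0 has rank 1.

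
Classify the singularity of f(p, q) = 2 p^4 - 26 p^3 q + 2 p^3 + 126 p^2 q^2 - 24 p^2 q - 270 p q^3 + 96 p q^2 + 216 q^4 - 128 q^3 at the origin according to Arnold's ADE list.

E_7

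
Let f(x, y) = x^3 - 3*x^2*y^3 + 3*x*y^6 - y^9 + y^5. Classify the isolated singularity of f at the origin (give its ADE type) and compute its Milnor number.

Type E_8, Milnor number mu = 8.

The Hessian of f at 0 is [[0, 0], [0, 0]] with rank 0, so corank 2. A Groebner basis of the Jacobian ideal J(f) in C{x,y} is {-x^2/2 + x*y^3, y^4, x^3, x^2*y}; counting standard monomials gives mu = 8. Corank 2; j^3 = x^3 is a perfect cube, so E-series; the 5-jet and mu = 8 give E_8.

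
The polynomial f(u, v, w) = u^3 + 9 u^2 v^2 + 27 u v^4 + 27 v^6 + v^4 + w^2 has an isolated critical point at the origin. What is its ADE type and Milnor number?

The Hessian of f at 0 has rank 1. Corank 2; j^3 = u^3 is a perfect cube, so E-series; the 4-jet and mu = 6 give E_6.

Type E_6, Milnor number mu = 6.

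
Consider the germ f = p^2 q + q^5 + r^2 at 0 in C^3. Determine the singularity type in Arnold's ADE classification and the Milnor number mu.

The Hessian of f at 0 has rank 1. Corank 2; j^3 = p^2*q has shape L^2 M (L != M), so D-series; mu = 6 gives D_6.

Type D_6, Milnor number mu = 6.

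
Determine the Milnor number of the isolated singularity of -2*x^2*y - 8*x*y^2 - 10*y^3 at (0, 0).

The Hessian of f at 0 is [[0, 0], [0, 0]] with rank 0, so corank 2. A Groebner basis of the Jacobian ideal J(f) in C{x,y} is {y^3, x^2 - y^2, x*y + 2*y^2}; counting standard monomials gives mu = 4. Corank 2; j^3 = -2*y*(x^2 + 4*x*y + 5*y^2) splits into three distinct lines over C (the quadratic factor has nonzero discriminant), so D_4.

4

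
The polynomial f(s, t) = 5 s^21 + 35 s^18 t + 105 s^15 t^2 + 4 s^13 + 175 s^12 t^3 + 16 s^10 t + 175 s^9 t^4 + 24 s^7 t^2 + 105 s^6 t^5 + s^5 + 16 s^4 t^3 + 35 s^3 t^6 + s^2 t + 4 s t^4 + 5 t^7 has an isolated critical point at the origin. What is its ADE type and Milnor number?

The Hessian of f at 0 has rank 0. Corank 2; j^3 = s^2*t has shape L^2 M (L != M), so D-series; mu = 8 gives D_8.

Type D_{8}, Milnor number mu = 8.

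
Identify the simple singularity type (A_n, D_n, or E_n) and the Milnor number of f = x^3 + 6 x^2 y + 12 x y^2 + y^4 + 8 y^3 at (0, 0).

The Hessian of f at 0 has rank 0. Corank 2; j^3 = (x + 2*y)^3 is a perfect cube, so E-series; the 4-jet and mu = 6 give E_6.

Type E_6, Milnor number mu = 6.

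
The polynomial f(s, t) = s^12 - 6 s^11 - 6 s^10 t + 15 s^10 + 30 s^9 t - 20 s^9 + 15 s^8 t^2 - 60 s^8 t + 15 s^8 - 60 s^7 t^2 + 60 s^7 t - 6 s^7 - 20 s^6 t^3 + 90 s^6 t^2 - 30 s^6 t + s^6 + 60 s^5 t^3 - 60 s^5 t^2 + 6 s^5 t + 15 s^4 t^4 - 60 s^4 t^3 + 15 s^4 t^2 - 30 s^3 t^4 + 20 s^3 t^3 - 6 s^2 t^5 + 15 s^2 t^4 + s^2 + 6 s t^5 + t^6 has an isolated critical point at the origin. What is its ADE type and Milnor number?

Type A5, Milnor number mu = 5.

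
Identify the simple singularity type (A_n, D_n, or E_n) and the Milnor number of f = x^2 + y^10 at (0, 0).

The Hessian of f at 0 has rank 1. Corank 1: A-series; mu = 9 gives A_9.

Type A9, Milnor number mu = 9.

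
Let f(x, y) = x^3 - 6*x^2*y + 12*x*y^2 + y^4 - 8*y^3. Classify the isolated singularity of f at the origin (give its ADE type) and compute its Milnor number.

The Hessian of f at 0 has rank 0. Corank 2; j^3 = (x - 2*y)^3 is a perfect cube, so E-series; the 4-jet and mu = 6 give E_6.

Type E_{6}, Milnor number mu = 6.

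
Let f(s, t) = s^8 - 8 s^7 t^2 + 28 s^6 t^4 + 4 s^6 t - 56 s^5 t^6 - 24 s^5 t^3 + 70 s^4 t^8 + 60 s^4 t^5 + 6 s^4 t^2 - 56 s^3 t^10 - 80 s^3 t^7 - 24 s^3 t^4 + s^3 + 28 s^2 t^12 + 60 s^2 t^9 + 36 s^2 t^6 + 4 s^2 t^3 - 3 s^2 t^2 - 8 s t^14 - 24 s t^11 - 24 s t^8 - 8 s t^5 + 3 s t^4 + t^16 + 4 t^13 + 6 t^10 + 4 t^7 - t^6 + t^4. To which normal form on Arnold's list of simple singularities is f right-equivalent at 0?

E_6

The Hessian of f at 0 has rank 0. Corank 2; j^3 = s^3 is a perfect cube, so E-series; the 4-jet and mu = 6 give E_6.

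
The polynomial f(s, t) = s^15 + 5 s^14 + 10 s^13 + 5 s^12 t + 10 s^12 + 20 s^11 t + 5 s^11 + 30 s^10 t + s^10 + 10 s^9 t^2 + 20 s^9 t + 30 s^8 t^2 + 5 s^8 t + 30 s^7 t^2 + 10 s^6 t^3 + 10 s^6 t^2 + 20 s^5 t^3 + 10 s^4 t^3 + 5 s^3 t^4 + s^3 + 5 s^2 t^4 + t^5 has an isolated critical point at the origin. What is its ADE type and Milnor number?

Type E8, Milnor number mu = 8.

The Hessian of f at 0 has rank 0. Corank 2; j^3 = s^3 is a perfect cube, so E-series; the 5-jet and mu = 8 give E_8.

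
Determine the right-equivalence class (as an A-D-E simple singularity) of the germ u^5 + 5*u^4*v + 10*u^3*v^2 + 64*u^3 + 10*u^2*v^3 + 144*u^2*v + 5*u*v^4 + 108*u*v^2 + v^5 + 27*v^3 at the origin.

E_{8}

The Hessian of f at 0 is [[0, 0], [0, 0]] with rank 0, so corank 2. A Groebner basis of the Jacobian ideal J(f) in C{u,v} is {v^5, u*v^3 + 13*v^4/16, u^2 + 3*u*v/2 + 9*v^2/16}; counting standard monomials gives mu = 8. Corank 2; j^3 = (4*u + 3*v)^3 is a perfect cube, so E-series; the 5-jet and mu = 8 give E_8.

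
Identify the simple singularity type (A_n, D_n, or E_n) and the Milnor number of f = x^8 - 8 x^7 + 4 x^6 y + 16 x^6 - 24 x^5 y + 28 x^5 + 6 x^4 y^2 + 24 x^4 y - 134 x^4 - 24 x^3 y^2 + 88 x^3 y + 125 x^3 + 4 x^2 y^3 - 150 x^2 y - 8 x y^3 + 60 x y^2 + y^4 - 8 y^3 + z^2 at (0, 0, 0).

Type E_{6}, Milnor number mu = 6.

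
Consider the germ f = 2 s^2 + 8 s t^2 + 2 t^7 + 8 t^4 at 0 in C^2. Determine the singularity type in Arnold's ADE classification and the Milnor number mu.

Type A_6, Milnor number mu = 6.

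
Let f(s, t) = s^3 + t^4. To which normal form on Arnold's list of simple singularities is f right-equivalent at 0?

E6

The Hessian of f at 0 is [[0, 0], [0, 0]] with rank 0, so corank 2. A Groebner basis of the Jacobian ideal J(f) in C{s,t} is {t^3, s^2}; counting standard monomials gives mu = 6. Corank 2; j^3 = s^3 is a perfect cube, so E-series; the 4-jet and mu = 6 give E_6.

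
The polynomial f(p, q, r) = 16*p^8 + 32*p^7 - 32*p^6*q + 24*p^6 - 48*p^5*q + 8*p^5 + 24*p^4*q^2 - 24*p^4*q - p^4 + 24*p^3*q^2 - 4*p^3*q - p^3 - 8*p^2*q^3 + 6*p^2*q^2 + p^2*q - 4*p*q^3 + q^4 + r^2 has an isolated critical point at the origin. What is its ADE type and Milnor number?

The Hessian of f at 0 has rank 1. Corank 2; j^3 = -p^2*(p - q) has shape L^2 M (L != M), so D-series; mu = 5 gives D_5.

Type D_5, Milnor number mu = 5.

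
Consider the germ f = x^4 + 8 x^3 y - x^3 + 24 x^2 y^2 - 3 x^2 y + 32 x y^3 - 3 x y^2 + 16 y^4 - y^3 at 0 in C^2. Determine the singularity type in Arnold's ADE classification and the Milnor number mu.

Type E6, Milnor number mu = 6.

The Hessian of f at 0 has rank 0. Corank 2; j^3 = -(x + y)^3 is a perfect cube, so E-series; the 4-jet and mu = 6 give E_6.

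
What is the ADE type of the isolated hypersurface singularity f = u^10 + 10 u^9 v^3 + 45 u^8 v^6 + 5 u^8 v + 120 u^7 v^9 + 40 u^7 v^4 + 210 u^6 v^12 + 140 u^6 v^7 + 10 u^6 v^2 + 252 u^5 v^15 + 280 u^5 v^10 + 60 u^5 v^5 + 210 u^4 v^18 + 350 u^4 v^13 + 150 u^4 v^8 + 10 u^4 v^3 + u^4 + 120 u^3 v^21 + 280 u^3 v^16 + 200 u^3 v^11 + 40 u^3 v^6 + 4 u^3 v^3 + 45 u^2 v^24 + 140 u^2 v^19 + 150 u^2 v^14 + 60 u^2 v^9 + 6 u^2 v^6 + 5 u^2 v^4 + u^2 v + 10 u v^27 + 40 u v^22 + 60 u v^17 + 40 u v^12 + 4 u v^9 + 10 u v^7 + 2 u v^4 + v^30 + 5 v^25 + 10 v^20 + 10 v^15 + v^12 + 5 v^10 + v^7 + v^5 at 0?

D_6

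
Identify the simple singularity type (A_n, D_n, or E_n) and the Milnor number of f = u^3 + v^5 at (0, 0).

Type E8, Milnor number mu = 8.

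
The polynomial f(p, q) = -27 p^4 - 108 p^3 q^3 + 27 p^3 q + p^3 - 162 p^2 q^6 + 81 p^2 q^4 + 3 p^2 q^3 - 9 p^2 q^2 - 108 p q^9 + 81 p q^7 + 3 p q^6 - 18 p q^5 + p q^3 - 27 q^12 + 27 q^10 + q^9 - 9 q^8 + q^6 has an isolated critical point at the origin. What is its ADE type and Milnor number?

Type E_7, Milnor number mu = 7.

The Hessian of f at 0 has rank 0. Corank 2; j^3 = p^3 is a perfect cube, so E-series; the 4-jet and mu = 7 give E_7.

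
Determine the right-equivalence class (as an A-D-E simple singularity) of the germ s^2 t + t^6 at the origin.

The Hessian of f at 0 is [[0, 0], [0, 0]] with rank 0, so corank 2. A Groebner basis of the Jacobian ideal J(f) in C{s,t} is {s^2/6 + t^5, s^3, s*t}; counting standard monomials gives mu = 7. Corank 2; j^3 = s^2*t has shape L^2 M (L != M), so D-series; mu = 7 gives D_7.

D_{7}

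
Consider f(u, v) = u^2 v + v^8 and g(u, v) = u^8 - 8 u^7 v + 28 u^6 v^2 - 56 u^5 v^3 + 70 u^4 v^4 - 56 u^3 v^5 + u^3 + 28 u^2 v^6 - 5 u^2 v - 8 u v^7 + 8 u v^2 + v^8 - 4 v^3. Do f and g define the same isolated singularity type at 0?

Yes.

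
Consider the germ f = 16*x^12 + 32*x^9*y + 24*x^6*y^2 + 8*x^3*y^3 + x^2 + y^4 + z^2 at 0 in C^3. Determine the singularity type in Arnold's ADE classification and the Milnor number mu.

Type A_3, Milnor number mu = 3.

The Hessian of f at 0 has rank 2. Corank 1: A-series; mu = 3 gives A_3.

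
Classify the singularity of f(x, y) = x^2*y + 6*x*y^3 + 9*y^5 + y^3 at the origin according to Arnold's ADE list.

D_{4}

The Hessian of f at 0 is [[0, 0], [0, 0]] with rank 0, so corank 2. A Groebner basis of the Jacobian ideal J(f) in C{x,y} is {y^3, x^2 + 3*y^2, x*y}; counting standard monomials gives mu = 4. Corank 2; j^3 = y*(x^2 + y^2) splits into three distinct lines over C (the quadratic factor has nonzero discriminant), so D_4.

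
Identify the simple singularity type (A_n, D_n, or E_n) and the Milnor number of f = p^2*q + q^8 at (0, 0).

The Hessian of f at 0 has rank 0. Corank 2; j^3 = p^2*q has shape L^2 M (L != M), so D-series; mu = 9 gives D_9.

Type D9, Milnor number mu = 9.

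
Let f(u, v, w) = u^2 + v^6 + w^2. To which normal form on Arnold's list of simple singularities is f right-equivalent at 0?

The Hessian of f at 0 is [[2, 0, 0], [0, 0, 0], [0, 0, 2]] with rank 2, so corank 1. A Groebner basis of the Jacobian ideal J(f) in C{u,v,w} is {v^5, u, w}; counting standard monomials gives mu = 5. Corank 1: A-series; mu = 5 gives A_5.

A5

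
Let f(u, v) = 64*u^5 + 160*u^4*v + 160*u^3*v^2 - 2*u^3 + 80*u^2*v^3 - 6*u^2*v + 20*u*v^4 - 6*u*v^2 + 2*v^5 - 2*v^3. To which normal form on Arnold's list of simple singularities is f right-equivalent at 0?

The Hessian of f at 0 has rank 0. Corank 2; j^3 = -2*(u + v)^3 is a perfect cube, so E-series; the 5-jet and mu = 8 give E_8.

E_8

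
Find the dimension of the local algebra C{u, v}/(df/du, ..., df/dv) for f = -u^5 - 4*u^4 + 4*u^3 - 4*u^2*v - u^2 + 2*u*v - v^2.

4

The Hessian of f at 0 has rank 1. Corank 1: A-series; mu = 4 gives A_4.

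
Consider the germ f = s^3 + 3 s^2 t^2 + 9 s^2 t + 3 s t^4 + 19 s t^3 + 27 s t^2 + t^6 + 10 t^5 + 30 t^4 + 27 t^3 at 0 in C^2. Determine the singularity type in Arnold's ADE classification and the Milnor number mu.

The Hessian of f at 0 is [[0, 0], [0, 0]] with rank 0, so corank 2. A Groebner basis of the Jacobian ideal J(f) in C{s,t} is {-s^2 - 6*s*t + t^4 - t^3/3 - 9*t^2, s^3 + 24*s^2 + 144*s*t + 35*t^3 + 216*t^2, s^2*t - 17*s^2/3 - 34*s*t - 98*t^3/9 - 51*t^2, s^2 + s*t^2 + 6*s*t + 10*t^3/3 + 9*t^2}; counting standard monomials gives mu = 7. Corank 2; j^3 = (s + 3*t)^3 is a perfect cube, so E-series; the 4-jet and mu = 7 give E_7.

Type E_{7}, Milnor number mu = 7.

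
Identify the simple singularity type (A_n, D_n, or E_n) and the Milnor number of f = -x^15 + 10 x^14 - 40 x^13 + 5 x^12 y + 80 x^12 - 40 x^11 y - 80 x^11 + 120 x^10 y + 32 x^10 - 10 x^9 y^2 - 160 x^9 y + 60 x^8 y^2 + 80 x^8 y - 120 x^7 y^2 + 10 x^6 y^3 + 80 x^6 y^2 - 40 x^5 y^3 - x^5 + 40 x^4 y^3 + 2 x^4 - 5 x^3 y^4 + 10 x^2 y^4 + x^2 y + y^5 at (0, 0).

Type D_{6}, Milnor number mu = 6.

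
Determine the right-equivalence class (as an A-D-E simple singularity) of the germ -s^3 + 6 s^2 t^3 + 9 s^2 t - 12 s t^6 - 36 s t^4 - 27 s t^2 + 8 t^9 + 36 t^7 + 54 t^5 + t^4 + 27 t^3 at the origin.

The Hessian of f at 0 is [[0, 0], [0, 0]] with rank 0, so corank 2. A Groebner basis of the Jacobian ideal J(f) in C{s,t} is {t^3, s^2 - 6*s*t + 9*t^2}; counting standard monomials gives mu = 6. Corank 2; j^3 = -(s - 3*t)^3 is a perfect cube, so E-series; the 4-jet and mu = 6 give E_6.

E_6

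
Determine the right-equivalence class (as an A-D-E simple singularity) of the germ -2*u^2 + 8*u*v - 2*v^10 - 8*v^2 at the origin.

A_{9}

The Hessian of f at 0 is [[-4, 8], [8, -16]] with rank 1, so corank 1. A Groebner basis of the Jacobian ideal J(f) in C{u,v} is {v^9, u - 2*v}; counting standard monomials gives mu = 9. Corank 1: A-series; mu = 9 gives A_9.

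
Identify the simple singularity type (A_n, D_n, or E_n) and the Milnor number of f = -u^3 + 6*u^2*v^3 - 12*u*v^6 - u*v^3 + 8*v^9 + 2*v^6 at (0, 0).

The Hessian of f at 0 has rank 0. Corank 2; j^3 = -u^3 is a perfect cube, so E-series; the 4-jet and mu = 7 give E_7.

Type E_{7}, Milnor number mu = 7.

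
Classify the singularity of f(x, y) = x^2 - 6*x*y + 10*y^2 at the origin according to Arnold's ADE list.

The Hessian of f at 0 has rank 2. Corank 0: nondegenerate Morse point, so A_1.

A_1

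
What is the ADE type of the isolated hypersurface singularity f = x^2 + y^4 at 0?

A_{3}

The Hessian of f at 0 is [[2, 0], [0, 0]] with rank 1, so corank 1. A Groebner basis of the Jacobian ideal J(f) in C{x,y} is {y^3, x}; counting standard monomials gives mu = 3. Corank 1: A-series; mu = 3 gives A_3.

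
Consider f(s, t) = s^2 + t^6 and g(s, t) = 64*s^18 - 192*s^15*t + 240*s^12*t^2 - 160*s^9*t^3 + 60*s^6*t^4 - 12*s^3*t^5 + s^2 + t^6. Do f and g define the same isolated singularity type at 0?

The Hessian of f at 0 has rank 1. Corank 1: A-series; mu = 5 gives A_5. The Hessian of g at 0 has rank 1. Corank 1: A-series; mu = 5 gives A_5. Both have type A_5, hence right-equivalent.

Yes.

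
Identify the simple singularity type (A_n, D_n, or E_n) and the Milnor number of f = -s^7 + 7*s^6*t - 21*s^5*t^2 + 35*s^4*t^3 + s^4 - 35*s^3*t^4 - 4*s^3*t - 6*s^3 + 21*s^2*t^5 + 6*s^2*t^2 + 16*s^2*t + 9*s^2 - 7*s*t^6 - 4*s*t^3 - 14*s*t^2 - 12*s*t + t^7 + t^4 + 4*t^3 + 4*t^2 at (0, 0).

Type A_{6}, Milnor number mu = 6.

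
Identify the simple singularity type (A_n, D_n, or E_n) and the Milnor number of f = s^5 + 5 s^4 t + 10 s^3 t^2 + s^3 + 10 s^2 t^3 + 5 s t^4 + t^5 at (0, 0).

Type E_8, Milnor number mu = 8.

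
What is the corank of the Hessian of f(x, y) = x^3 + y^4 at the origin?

2

The Hessian at 0 is [[0, 0], [0, 0]] of rank 0; hence corank 2.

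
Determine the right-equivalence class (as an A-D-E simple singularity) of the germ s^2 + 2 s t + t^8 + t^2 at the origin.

A7

The Hessian of f at 0 has rank 1. Corank 1: A-series; mu = 7 gives A_7.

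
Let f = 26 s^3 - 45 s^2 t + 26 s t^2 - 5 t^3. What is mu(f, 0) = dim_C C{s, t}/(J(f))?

The Hessian of f at 0 is [[0, 0], [0, 0]] with rank 0, so corank 2. A Groebner basis of the Jacobian ideal J(f) in C{s,t} is {t^3, s^2 + t^2/3, s*t}; counting standard monomials gives mu = 4. Corank 2; j^3 = (2*s - t)*(13*s^2 - 16*s*t + 5*t^2) splits into three distinct lines over C (the quadratic factor has nonzero discriminant), so D_4.

4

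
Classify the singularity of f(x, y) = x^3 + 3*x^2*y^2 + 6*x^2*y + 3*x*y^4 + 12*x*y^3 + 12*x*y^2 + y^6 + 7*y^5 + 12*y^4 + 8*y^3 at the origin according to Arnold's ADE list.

E8

The Hessian of f at 0 has rank 0. Corank 2; j^3 = (x + 2*y)^3 is a perfect cube, so E-series; the 5-jet and mu = 8 give E_8.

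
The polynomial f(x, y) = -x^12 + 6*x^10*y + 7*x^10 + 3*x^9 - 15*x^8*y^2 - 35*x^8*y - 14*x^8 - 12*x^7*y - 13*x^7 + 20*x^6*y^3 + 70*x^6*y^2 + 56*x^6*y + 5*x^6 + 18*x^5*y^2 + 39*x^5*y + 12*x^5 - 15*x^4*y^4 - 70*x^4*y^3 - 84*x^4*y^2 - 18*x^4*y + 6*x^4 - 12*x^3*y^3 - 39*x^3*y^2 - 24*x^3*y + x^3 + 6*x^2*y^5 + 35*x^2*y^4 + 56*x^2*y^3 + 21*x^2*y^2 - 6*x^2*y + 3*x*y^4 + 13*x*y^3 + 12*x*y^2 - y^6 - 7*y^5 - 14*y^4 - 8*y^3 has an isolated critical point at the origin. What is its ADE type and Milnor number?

Type E_{7}, Milnor number mu = 7.

The Hessian of f at 0 is [[0, 0], [0, 0]] with rank 0, so corank 2. A Groebner basis of the Jacobian ideal J(f) in C{x,y} is {-3*x^2/175 + 12*x*y/175 + y^4 - y^3/175 - 12*y^2/175, x^3 + 258*x^2/175 - 1032*x*y/175 - 1314*y^3/175 + 1032*y^2/175, x^2*y + 17*x^2/35 - 68*x*y/35 - 403*y^3/105 + 68*y^2/35, 3*x^2/25 + x*y^2 - 12*x*y/25 - 49*y^3/25 + 12*y^2/25}; counting standard monomials gives mu = 7. Corank 2; j^3 = (x - 2*y)^3 is a perfect cube, so E-series; the 4-jet and mu = 7 give E_7.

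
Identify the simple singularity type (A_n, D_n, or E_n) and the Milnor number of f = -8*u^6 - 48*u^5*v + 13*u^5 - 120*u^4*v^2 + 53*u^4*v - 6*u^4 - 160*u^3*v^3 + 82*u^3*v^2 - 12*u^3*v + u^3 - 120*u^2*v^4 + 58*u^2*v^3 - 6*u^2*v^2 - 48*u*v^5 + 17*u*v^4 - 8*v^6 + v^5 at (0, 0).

Type E8, Milnor number mu = 8.

The Hessian of f at 0 is [[0, 0], [0, 0]] with rank 0, so corank 2. A Groebner basis of the Jacobian ideal J(f) in C{u,v} is {-u^2/32 + u*v^3 + u*v^2/8, u^2/8 - u*v^2/2 + v^4, u^3, u^2*v - u^2/8 + u*v^2/2}; counting standard monomials gives mu = 8. Corank 2; j^3 = u^3 is a perfect cube, so E-series; the 5-jet and mu = 8 give E_8.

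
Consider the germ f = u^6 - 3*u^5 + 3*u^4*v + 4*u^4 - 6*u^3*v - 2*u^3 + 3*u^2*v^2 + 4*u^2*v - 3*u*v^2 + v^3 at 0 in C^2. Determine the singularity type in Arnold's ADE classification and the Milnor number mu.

Type D_{4}, Milnor number mu = 4.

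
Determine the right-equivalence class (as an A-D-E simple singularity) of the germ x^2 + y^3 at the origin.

A_2

The Hessian of f at 0 is [[2, 0], [0, 0]] with rank 1, so corank 1. A Groebner basis of the Jacobian ideal J(f) in C{x,y} is {y^2, x}; counting standard monomials gives mu = 2. Corank 1: A-series; mu = 2 gives A_2.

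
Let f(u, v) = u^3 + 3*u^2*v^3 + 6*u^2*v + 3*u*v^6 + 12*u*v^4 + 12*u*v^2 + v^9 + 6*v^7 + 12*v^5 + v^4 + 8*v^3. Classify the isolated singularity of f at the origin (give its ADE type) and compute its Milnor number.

The Hessian of f at 0 has rank 0. Corank 2; j^3 = (u + 2*v)^3 is a perfect cube, so E-series; the 4-jet and mu = 6 give E_6.

Type E_{6}, Milnor number mu = 6.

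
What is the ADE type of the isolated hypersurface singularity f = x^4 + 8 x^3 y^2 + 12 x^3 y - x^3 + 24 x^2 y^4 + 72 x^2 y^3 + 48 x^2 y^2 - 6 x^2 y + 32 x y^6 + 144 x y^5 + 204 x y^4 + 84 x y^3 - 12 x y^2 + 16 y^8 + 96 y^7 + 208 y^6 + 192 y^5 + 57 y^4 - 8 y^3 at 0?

The Hessian of f at 0 has rank 0. Corank 2; j^3 = -(x + 2*y)^3 is a perfect cube, so E-series; the 4-jet and mu = 6 give E_6.

E_{6}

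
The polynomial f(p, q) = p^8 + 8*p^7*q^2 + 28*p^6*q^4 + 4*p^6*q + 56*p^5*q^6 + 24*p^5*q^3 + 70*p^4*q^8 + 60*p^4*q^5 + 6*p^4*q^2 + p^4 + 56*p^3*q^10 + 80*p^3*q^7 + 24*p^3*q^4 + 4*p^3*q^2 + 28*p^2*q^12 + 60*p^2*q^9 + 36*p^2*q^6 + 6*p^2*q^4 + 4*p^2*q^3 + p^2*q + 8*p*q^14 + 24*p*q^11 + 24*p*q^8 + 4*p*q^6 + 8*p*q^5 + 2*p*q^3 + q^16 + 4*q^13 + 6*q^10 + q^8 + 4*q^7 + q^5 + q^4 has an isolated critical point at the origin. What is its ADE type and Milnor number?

Type D_{5}, Milnor number mu = 5.

The Hessian of f at 0 is [[0, 0], [0, 0]] with rank 0, so corank 2. A Groebner basis of the Jacobian ideal J(f) in C{p,q} is {p*q^2, p*q + q^3, p^2 - 4*p*q}; counting standard monomials gives mu = 5. Corank 2; j^3 = p^2*q has shape L^2 M (L != M), so D-series; mu = 5 gives D_5.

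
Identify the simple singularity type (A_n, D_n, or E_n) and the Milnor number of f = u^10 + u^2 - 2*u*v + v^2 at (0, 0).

The Hessian of f at 0 has rank 1. Corank 1: A-series; mu = 9 gives A_9.

Type A_9, Milnor number mu = 9.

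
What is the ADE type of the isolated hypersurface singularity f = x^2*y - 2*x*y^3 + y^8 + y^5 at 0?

D_9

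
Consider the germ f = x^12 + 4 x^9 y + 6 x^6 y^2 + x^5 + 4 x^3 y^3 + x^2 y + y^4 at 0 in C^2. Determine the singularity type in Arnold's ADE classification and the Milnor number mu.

Type D_{5}, Milnor number mu = 5.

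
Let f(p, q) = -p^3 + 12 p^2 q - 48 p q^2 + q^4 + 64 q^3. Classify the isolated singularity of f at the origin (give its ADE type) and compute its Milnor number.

The Hessian of f at 0 is [[0, 0], [0, 0]] with rank 0, so corank 2. A Groebner basis of the Jacobian ideal J(f) in C{p,q} is {q^3, p^2 - 8*p*q + 16*q^2}; counting standard monomials gives mu = 6. Corank 2; j^3 = -(p - 4*q)^3 is a perfect cube, so E-series; the 4-jet and mu = 6 give E_6.

Type E6, Milnor number mu = 6.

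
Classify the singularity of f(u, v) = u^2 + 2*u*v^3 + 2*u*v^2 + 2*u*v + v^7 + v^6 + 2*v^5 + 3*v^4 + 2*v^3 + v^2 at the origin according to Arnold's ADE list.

A_{6}

The Hessian of f at 0 is [[2, 2], [2, 2]] with rank 1, so corank 1. A Groebner basis of the Jacobian ideal J(f) in C{u,v} is {u^3 + 3*u^2 + 6*u*v - u + 2*v^2 - v, u^2*v - 3*u^2/2 - 5*u*v/2 + u/2 - v^2/2 + v/2, u^2/2 + u*v^2 + u*v/2 - u/2 - v^2/2 - v/2, u + v^3 + v^2 + v}; counting standard monomials gives mu = 6. Corank 1: A-series; mu = 6 gives A_6.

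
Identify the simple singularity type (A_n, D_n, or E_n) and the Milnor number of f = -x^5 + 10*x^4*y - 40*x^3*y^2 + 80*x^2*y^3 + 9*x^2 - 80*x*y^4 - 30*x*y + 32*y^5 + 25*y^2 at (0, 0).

Type A_{4}, Milnor number mu = 4.

The Hessian of f at 0 has rank 1. Corank 1: A-series; mu = 4 gives A_4.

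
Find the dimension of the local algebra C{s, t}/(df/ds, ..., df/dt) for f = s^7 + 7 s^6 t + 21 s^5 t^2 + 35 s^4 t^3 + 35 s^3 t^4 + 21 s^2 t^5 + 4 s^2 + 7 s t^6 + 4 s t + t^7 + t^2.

6

The Hessian of f at 0 has rank 1. Corank 1: A-series; mu = 6 gives A_6.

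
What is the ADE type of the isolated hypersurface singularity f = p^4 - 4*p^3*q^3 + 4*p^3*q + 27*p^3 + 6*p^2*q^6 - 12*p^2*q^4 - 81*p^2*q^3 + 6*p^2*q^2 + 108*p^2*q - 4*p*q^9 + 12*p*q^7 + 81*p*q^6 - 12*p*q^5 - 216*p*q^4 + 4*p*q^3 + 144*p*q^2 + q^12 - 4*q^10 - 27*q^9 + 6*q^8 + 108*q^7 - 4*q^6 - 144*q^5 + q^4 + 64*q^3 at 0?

The Hessian of f at 0 has rank 0. Corank 2; j^3 = (3*p + 4*q)^3 is a perfect cube, so E-series; the 4-jet and mu = 6 give E_6.

E_{6}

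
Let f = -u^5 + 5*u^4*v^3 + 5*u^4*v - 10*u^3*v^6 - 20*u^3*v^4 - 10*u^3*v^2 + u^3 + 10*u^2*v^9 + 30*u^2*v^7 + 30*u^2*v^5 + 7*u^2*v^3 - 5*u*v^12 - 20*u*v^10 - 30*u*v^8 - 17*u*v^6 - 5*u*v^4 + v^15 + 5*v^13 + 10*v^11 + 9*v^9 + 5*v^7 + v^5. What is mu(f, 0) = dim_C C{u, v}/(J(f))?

8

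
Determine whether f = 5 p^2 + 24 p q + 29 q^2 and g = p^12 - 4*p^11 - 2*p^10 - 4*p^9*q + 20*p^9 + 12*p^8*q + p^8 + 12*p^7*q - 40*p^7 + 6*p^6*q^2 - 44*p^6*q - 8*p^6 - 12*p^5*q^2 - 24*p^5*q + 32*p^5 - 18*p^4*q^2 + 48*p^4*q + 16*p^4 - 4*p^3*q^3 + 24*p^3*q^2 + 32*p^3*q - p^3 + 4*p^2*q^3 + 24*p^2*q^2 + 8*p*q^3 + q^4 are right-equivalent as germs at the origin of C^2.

No.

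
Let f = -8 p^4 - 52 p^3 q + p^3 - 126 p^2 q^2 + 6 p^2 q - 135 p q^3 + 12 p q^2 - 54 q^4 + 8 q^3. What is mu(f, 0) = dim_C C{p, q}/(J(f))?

The Hessian of f at 0 is [[0, 0], [0, 0]] with rank 0, so corank 2. A Groebner basis of the Jacobian ideal J(f) in C{p,q} is {3*p^2/4 + 3*p*q + q^4 + q^3/4 + 3*q^2, p^3 - 21*p^2/2 - 42*p*q + 9*q^3/2 - 42*q^2, p^2*q + 15*p^2/4 + 15*p*q - 11*q^3/4 + 15*q^2, -p^2 + p*q^2 - 4*p*q + 5*q^3/3 - 4*q^2}; counting standard monomials gives mu = 7. Corank 2; j^3 = (p + 2*q)^3 is a perfect cube, so E-series; the 4-jet and mu = 7 give E_7.

7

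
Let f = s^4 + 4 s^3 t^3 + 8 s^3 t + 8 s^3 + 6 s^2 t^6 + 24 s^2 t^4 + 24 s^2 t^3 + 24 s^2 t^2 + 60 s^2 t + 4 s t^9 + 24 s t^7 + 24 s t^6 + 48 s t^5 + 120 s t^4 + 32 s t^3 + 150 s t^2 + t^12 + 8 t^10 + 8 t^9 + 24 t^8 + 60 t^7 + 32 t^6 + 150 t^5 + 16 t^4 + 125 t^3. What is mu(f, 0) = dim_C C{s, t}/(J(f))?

The Hessian of f at 0 has rank 0. Corank 2; j^3 = (2*s + 5*t)^3 is a perfect cube, so E-series; the 4-jet and mu = 6 give E_6.

6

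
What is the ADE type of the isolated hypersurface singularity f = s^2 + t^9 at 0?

A8

The Hessian of f at 0 has rank 1. Corank 1: A-series; mu = 8 gives A_8.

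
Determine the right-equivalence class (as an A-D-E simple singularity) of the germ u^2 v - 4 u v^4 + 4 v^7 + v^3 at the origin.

The Hessian of f at 0 has rank 0. Corank 2; j^3 = v*(u^2 + v^2) splits into three distinct lines over C (the quadratic factor has nonzero discriminant), so D_4.

D_4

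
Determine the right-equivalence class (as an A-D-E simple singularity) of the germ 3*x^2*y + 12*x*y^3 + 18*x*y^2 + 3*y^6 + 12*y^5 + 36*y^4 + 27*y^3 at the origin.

The Hessian of f at 0 has rank 0. Corank 2; j^3 = 3*y*(x + 3*y)^2 has shape L^2 M (L != M), so D-series; mu = 7 gives D_7.

D7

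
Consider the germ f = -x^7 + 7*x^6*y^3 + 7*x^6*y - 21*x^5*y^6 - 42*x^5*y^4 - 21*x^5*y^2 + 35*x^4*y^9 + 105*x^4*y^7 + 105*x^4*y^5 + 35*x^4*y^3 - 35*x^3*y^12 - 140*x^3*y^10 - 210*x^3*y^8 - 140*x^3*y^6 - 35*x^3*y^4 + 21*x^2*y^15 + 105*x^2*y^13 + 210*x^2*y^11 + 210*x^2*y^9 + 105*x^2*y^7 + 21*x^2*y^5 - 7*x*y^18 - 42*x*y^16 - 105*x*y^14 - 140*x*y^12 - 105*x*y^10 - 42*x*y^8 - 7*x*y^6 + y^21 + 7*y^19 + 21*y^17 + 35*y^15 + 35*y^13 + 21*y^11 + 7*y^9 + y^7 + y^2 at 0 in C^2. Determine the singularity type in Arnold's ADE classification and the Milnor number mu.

The Hessian of f at 0 is [[0, 0], [0, 2]] with rank 1, so corank 1. A Groebner basis of the Jacobian ideal J(f) in C{x,y} is {x^6, y}; counting standard monomials gives mu = 6. Corank 1: A-series; mu = 6 gives A_6.

Type A_6, Milnor number mu = 6.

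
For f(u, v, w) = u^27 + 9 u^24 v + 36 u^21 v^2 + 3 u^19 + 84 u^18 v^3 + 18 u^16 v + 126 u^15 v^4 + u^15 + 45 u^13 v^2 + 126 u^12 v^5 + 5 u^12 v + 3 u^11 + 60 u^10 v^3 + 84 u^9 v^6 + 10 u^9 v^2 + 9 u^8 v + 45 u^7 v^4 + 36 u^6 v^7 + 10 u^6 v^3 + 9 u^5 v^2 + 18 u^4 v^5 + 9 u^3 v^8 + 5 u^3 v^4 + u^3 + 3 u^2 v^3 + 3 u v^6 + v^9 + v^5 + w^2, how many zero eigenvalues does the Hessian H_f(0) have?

2

The Hessian at 0 is [[0, 0, 0], [0, 0, 0], [0, 0, 2]] of rank 1; hence corank 2.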